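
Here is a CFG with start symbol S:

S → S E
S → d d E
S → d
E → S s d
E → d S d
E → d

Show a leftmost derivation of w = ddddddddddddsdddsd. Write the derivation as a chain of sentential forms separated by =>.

S => SE => dE => dSsd => dddEsd => ddddSdsd => ddddddEdsd => dddddddSddsd => dddddddSEddsd => dddddddddEEddsd => ddddddddddEddsd => ddddddddddSsdddsd => ddddddddddSEsdddsd => dddddddddddEsdddsd => ddddddddddddsdddsd

S => SE   [S → S E]
SE => dE   [S → d]
dE => dSsd   [E → S s d]
dSsd => dddEsd   [S → d d E]
dddEsd => ddddSdsd   [E → d S d]
ddddSdsd => ddddddEdsd   [S → d d E]
ddddddEdsd => dddddddSddsd   [E → d S d]
dddddddSddsd => dddddddSEddsd   [S → S E]
dddddddSEddsd => dddddddddEEddsd   [S → d d E]
dddddddddEEddsd => ddddddddddEddsd   [E → d]
ddddddddddEddsd => ddddddddddSsdddsd   [E → S s d]
ddddddddddSsdddsd => ddddddddddSEsdddsd   [S → S E]
ddddddddddSEsdddsd => dddddddddddEsdddsd   [S → d]
dddddddddddEsdddsd => ddddddddddddsdddsd   [E → d]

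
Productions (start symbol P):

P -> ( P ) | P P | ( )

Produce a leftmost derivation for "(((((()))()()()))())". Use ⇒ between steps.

P ⇒ (P)   [P -> ( P )]
(P) ⇒ (PP)   [P -> P P]
(PP) ⇒ ((P)P)   [P -> ( P )]
((P)P) ⇒ (((P))P)   [P -> ( P )]
(((P))P) ⇒ (((PP))P)   [P -> P P]
(((PP))P) ⇒ (((PPP))P)   [P -> P P]
(((PPP))P) ⇒ (((PPPP))P)   [P -> P P]
(((PPPP))P) ⇒ ((((P)PPP))P)   [P -> ( P )]
((((P)PPP))P) ⇒ (((((P))PPP))P)   [P -> ( P )]
(((((P))PPP))P) ⇒ (((((()))PPP))P)   [P -> ( )]
(((((()))PPP))P) ⇒ (((((()))()PP))P)   [P -> ( )]
(((((()))()PP))P) ⇒ (((((()))()()P))P)   [P -> ( )]
(((((()))()()P))P) ⇒ (((((()))()()()))P)   [P -> ( )]
(((((()))()()()))P) ⇒ (((((()))()()()))())   [P -> ( )]

P ⇒ (P) ⇒ (PP) ⇒ ((P)P) ⇒ (((P))P) ⇒ (((PP))P) ⇒ (((PPP))P) ⇒ (((PPPP))P) ⇒ ((((P)PPP))P) ⇒ (((((P))PPP))P) ⇒ (((((()))PPP))P) ⇒ (((((()))()PP))P) ⇒ (((((()))()()P))P) ⇒ (((((()))()()()))P) ⇒ (((((()))()()()))())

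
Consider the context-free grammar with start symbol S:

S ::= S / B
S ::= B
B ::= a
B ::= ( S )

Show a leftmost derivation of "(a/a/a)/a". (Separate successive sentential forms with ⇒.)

S ⇒ S/B   [S ::= S / B]
S/B ⇒ B/B   [S ::= B]
B/B ⇒ (S)/B   [B ::= ( S )]
(S)/B ⇒ (S/B)/B   [S ::= S / B]
(S/B)/B ⇒ (S/B/B)/B   [S ::= S / B]
(S/B/B)/B ⇒ (B/B/B)/B   [S ::= B]
(B/B/B)/B ⇒ (a/B/B)/B   [B ::= a]
(a/B/B)/B ⇒ (a/a/B)/B   [B ::= a]
(a/a/B)/B ⇒ (a/a/a)/B   [B ::= a]
(a/a/a)/B ⇒ (a/a/a)/a   [B ::= a]

S ⇒ S/B ⇒ B/B ⇒ (S)/B ⇒ (S/B)/B ⇒ (S/B/B)/B ⇒ (B/B/B)/B ⇒ (a/B/B)/B ⇒ (a/a/B)/B ⇒ (a/a/a)/B ⇒ (a/a/a)/a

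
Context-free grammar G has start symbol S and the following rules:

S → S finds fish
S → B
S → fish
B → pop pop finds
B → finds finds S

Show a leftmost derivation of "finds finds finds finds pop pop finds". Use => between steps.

S => B => finds finds S => finds finds B => finds finds finds finds S => finds finds finds finds B => finds finds finds finds pop pop finds

S => B   [S → B]
B => finds finds S   [B → finds finds S]
finds finds S => finds finds B   [S → B]
finds finds B => finds finds finds finds S   [B → finds finds S]
finds finds finds finds S => finds finds finds finds B   [S → B]
finds finds finds finds B => finds finds finds finds pop pop finds   [B → pop pop finds]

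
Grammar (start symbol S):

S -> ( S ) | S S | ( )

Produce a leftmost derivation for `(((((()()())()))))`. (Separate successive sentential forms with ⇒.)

S⇒(S)⇒((S))⇒(((S)))⇒((((S))))⇒((((SS))))⇒(((((S)S))))⇒(((((SS)S))))⇒(((((SSS)S))))⇒(((((()SS)S))))⇒(((((()()S)S))))⇒(((((()()())S))))⇒(((((()()())()))))

S ⇒ (S)   [S -> ( S )]
(S) ⇒ ((S))   [S -> ( S )]
((S)) ⇒ (((S)))   [S -> ( S )]
(((S))) ⇒ ((((S))))   [S -> ( S )]
((((S)))) ⇒ ((((SS))))   [S -> S S]
((((SS)))) ⇒ (((((S)S))))   [S -> ( S )]
(((((S)S)))) ⇒ (((((SS)S))))   [S -> S S]
(((((SS)S)))) ⇒ (((((SSS)S))))   [S -> S S]
(((((SSS)S)))) ⇒ (((((()SS)S))))   [S -> ( )]
(((((()SS)S)))) ⇒ (((((()()S)S))))   [S -> ( )]
(((((()()S)S)))) ⇒ (((((()()())S))))   [S -> ( )]
(((((()()())S)))) ⇒ (((((()()())()))))   [S -> ( )]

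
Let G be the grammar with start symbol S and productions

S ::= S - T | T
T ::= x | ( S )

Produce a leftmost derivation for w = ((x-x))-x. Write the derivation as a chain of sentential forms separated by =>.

S=>S-T=>T-T=>(S)-T=>(T)-T=>((S))-T=>((S-T))-T=>((T-T))-T=>((x-T))-T=>((x-x))-T=>((x-x))-x

S => S-T   [S ::= S - T]
S-T => T-T   [S ::= T]
T-T => (S)-T   [T ::= ( S )]
(S)-T => (T)-T   [S ::= T]
(T)-T => ((S))-T   [T ::= ( S )]
((S))-T => ((S-T))-T   [S ::= S - T]
((S-T))-T => ((T-T))-T   [S ::= T]
((T-T))-T => ((x-T))-T   [T ::= x]
((x-T))-T => ((x-x))-T   [T ::= x]
((x-x))-T => ((x-x))-x   [T ::= x]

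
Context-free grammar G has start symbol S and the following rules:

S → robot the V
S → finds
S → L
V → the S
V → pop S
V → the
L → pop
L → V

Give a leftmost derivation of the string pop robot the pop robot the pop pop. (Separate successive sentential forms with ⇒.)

S ⇒ L ⇒ V ⇒ pop S ⇒ pop robot the V ⇒ pop robot the pop S ⇒ pop robot the pop robot the V ⇒ pop robot the pop robot the pop S ⇒ pop robot the pop robot the pop L ⇒ pop robot the pop robot the pop pop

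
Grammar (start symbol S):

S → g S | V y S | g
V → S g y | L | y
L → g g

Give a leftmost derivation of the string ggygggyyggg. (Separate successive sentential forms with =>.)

S => VyS => LyS => ggyS => ggygS => ggygVyS => ggygSgyyS => ggygggyyS => ggygggyygS => ggygggyyggS => ggygggyyggg

S => VyS   [S → V y S]
VyS => LyS   [V → L]
LyS => ggyS   [L → g g]
ggyS => ggygS   [S → g S]
ggygS => ggygVyS   [S → V y S]
ggygVyS => ggygSgyyS   [V → S g y]
ggygSgyyS => ggygggyyS   [S → g]
ggygggyyS => ggygggyygS   [S → g S]
ggygggyygS => ggygggyyggS   [S → g S]
ggygggyyggS => ggygggyyggg   [S → g]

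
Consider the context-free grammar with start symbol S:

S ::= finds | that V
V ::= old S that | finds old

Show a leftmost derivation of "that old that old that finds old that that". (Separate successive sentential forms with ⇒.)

S ⇒ that V   [S ::= that V]
that V ⇒ that old S that   [V ::= old S that]
that old S that ⇒ that old that V that   [S ::= that V]
that old that V that ⇒ that old that old S that that   [V ::= old S that]
that old that old S that that ⇒ that old that old that V that that   [S ::= that V]
that old that old that V that that ⇒ that old that old that finds old that that   [V ::= finds old]

S ⇒ that V ⇒ that old S that ⇒ that old that V that ⇒ that old that old S that that ⇒ that old that old that V that that ⇒ that old that old that finds old that that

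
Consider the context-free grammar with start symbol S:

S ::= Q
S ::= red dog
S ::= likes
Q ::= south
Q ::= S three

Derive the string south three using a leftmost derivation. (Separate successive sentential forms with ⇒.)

S ⇒ Q ⇒ S three ⇒ Q three ⇒ south three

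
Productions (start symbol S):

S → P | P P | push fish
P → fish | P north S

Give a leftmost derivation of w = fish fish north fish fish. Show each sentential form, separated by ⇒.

S ⇒ P P   [S → P P]
P P ⇒ fish P   [P → fish]
fish P ⇒ fish P north S   [P → P north S]
fish P north S ⇒ fish fish north S   [P → fish]
fish fish north S ⇒ fish fish north P P   [S → P P]
fish fish north P P ⇒ fish fish north fish P   [P → fish]
fish fish north fish P ⇒ fish fish north fish fish   [P → fish]

S ⇒ P P ⇒ fish P ⇒ fish P north S ⇒ fish fish north S ⇒ fish fish north P P ⇒ fish fish north fish P ⇒ fish fish north fish fish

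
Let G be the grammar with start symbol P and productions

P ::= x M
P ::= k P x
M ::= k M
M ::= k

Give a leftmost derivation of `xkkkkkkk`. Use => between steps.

P => xM => xkM => xkkM => xkkkM => xkkkkM => xkkkkkM => xkkkkkkM => xkkkkkkk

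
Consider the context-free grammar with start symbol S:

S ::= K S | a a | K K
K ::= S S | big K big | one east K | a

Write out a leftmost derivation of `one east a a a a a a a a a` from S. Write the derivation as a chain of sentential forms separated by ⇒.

S ⇒ K S ⇒ S S S ⇒ K K S S ⇒ one east K K S S ⇒ one east S S K S S ⇒ one east a a S K S S ⇒ one east a a a a K S S ⇒ one east a a a a a S S ⇒ one east a a a a a a a S ⇒ one east a a a a a a a a a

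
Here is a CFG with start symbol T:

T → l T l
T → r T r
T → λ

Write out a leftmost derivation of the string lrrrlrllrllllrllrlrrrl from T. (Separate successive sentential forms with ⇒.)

T ⇒ lTl   [T → l T l]
lTl ⇒ lrTrl   [T → r T r]
lrTrl ⇒ lrrTrrl   [T → r T r]
lrrTrrl ⇒ lrrrTrrrl   [T → r T r]
lrrrTrrrl ⇒ lrrrlTlrrrl   [T → l T l]
lrrrlTlrrrl ⇒ lrrrlrTrlrrrl   [T → r T r]
lrrrlrTrlrrrl ⇒ lrrrlrlTlrlrrrl   [T → l T l]
lrrrlrlTlrlrrrl ⇒ lrrrlrllTllrlrrrl   [T → l T l]
lrrrlrllTllrlrrrl ⇒ lrrrlrllrTrllrlrrrl   [T → r T r]
lrrrlrllrTrllrlrrrl ⇒ lrrrlrllrlTlrllrlrrrl   [T → l T l]
lrrrlrllrlTlrllrlrrrl ⇒ lrrrlrllrllTllrllrlrrrl   [T → l T l]
lrrrlrllrllTllrllrlrrrl ⇒ lrrrlrllrllllrllrlrrrl   [T → λ]

T⇒lTl⇒lrTrl⇒lrrTrrl⇒lrrrTrrrl⇒lrrrlTlrrrl⇒lrrrlrTrlrrrl⇒lrrrlrlTlrlrrrl⇒lrrrlrllTllrlrrrl⇒lrrrlrllrTrllrlrrrl⇒lrrrlrllrlTlrllrlrrrl⇒lrrrlrllrllTllrllrlrrrl⇒lrrrlrllrllllrllrlrrrl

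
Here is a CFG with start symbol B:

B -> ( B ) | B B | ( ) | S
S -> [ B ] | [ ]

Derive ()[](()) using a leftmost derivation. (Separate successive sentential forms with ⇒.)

B ⇒ BB ⇒ ()B ⇒ ()BB ⇒ ()SB ⇒ ()[]B ⇒ ()[](B) ⇒ ()[](())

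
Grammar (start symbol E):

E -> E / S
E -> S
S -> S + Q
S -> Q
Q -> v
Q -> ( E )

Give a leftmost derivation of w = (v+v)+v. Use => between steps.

E => S => S+Q => Q+Q => (E)+Q => (S)+Q => (S+Q)+Q => (Q+Q)+Q => (v+Q)+Q => (v+v)+Q => (v+v)+v

E => S   [E -> S]
S => S+Q   [S -> S + Q]
S+Q => Q+Q   [S -> Q]
Q+Q => (E)+Q   [Q -> ( E )]
(E)+Q => (S)+Q   [E -> S]
(S)+Q => (S+Q)+Q   [S -> S + Q]
(S+Q)+Q => (Q+Q)+Q   [S -> Q]
(Q+Q)+Q => (v+Q)+Q   [Q -> v]
(v+Q)+Q => (v+v)+Q   [Q -> v]
(v+v)+Q => (v+v)+v   [Q -> v]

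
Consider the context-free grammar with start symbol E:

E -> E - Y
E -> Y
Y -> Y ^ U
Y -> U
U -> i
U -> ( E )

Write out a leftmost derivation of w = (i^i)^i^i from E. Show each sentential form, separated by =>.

E => Y => Y^U => Y^U^U => U^U^U => (E)^U^U => (Y)^U^U => (Y^U)^U^U => (U^U)^U^U => (i^U)^U^U => (i^i)^U^U => (i^i)^i^U => (i^i)^i^i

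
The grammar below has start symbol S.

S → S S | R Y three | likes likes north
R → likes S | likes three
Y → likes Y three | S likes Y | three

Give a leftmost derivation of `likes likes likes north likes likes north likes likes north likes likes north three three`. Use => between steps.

S => R Y three => likes S Y three => likes S S Y three => likes likes likes north S Y three => likes likes likes north S S Y three => likes likes likes north S S S Y three => likes likes likes north likes likes north S S Y three => likes likes likes north likes likes north likes likes north S Y three => likes likes likes north likes likes north likes likes north likes likes north Y three => likes likes likes north likes likes north likes likes north likes likes north three three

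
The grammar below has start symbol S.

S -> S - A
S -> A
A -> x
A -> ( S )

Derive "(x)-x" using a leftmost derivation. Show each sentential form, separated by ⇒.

S ⇒ S-A   [S -> S - A]
S-A ⇒ A-A   [S -> A]
A-A ⇒ (S)-A   [A -> ( S )]
(S)-A ⇒ (A)-A   [S -> A]
(A)-A ⇒ (x)-A   [A -> x]
(x)-A ⇒ (x)-x   [A -> x]

S⇒S-A⇒A-A⇒(S)-A⇒(A)-A⇒(x)-A⇒(x)-x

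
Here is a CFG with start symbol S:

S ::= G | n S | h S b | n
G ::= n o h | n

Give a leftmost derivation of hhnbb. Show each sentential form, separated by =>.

S => hSb => hhSbb => hhnbb

S => hSb   [S ::= h S b]
hSb => hhSbb   [S ::= h S b]
hhSbb => hhnbb   [S ::= n]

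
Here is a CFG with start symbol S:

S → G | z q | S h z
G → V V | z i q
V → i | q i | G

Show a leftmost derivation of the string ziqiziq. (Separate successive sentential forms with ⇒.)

S ⇒ G ⇒ VV ⇒ GV ⇒ VVV ⇒ GVV ⇒ ziqVV ⇒ ziqiV ⇒ ziqiG ⇒ ziqiziq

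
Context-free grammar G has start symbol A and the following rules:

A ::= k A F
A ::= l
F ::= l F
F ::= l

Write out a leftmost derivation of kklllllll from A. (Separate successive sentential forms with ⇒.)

A⇒kAF⇒kkAFF⇒kklFF⇒kkllFF⇒kklllFF⇒kkllllFF⇒kklllllFF⇒kkllllllF⇒kklllllll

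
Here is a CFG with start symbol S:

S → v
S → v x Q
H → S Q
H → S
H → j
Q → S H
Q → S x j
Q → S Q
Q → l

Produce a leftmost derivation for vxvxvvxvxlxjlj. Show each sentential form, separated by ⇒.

S ⇒ vxQ   [S → v x Q]
vxQ ⇒ vxSH   [Q → S H]
vxSH ⇒ vxvxQH   [S → v x Q]
vxvxQH ⇒ vxvxSHH   [Q → S H]
vxvxSHH ⇒ vxvxvHH   [S → v]
vxvxvHH ⇒ vxvxvSQH   [H → S Q]
vxvxvSQH ⇒ vxvxvvxQQH   [S → v x Q]
vxvxvvxQQH ⇒ vxvxvvxSxjQH   [Q → S x j]
vxvxvvxSxjQH ⇒ vxvxvvxvxQxjQH   [S → v x Q]
vxvxvvxvxQxjQH ⇒ vxvxvvxvxlxjQH   [Q → l]
vxvxvvxvxlxjQH ⇒ vxvxvvxvxlxjlH   [Q → l]
vxvxvvxvxlxjlH ⇒ vxvxvvxvxlxjlj   [H → j]

S ⇒ vxQ ⇒ vxSH ⇒ vxvxQH ⇒ vxvxSHH ⇒ vxvxvHH ⇒ vxvxvSQH ⇒ vxvxvvxQQH ⇒ vxvxvvxSxjQH ⇒ vxvxvvxvxQxjQH ⇒ vxvxvvxvxlxjQH ⇒ vxvxvvxvxlxjlH ⇒ vxvxvvxvxlxjlj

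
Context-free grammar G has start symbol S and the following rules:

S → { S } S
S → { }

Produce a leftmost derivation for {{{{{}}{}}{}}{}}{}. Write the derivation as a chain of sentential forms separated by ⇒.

S ⇒ {S}S   [S → { S } S]
{S}S ⇒ {{S}S}S   [S → { S } S]
{{S}S}S ⇒ {{{S}S}S}S   [S → { S } S]
{{{S}S}S}S ⇒ {{{{S}S}S}S}S   [S → { S } S]
{{{{S}S}S}S}S ⇒ {{{{{}}S}S}S}S   [S → { }]
{{{{{}}S}S}S}S ⇒ {{{{{}}{}}S}S}S   [S → { }]
{{{{{}}{}}S}S}S ⇒ {{{{{}}{}}{}}S}S   [S → { }]
{{{{{}}{}}{}}S}S ⇒ {{{{{}}{}}{}}{}}S   [S → { }]
{{{{{}}{}}{}}{}}S ⇒ {{{{{}}{}}{}}{}}{}   [S → { }]

S ⇒ {S}S ⇒ {{S}S}S ⇒ {{{S}S}S}S ⇒ {{{{S}S}S}S}S ⇒ {{{{{}}S}S}S}S ⇒ {{{{{}}{}}S}S}S ⇒ {{{{{}}{}}{}}S}S ⇒ {{{{{}}{}}{}}{}}S ⇒ {{{{{}}{}}{}}{}}{}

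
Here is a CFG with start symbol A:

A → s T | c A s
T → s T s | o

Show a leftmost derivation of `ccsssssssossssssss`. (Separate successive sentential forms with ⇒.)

A ⇒ cAs ⇒ ccAss ⇒ ccsTss ⇒ ccssTsss ⇒ ccsssTssss ⇒ ccssssTsssss ⇒ ccsssssTssssss ⇒ ccssssssTsssssss ⇒ ccsssssssTssssssss ⇒ ccsssssssossssssss

A ⇒ cAs   [A → c A s]
cAs ⇒ ccAss   [A → c A s]
ccAss ⇒ ccsTss   [A → s T]
ccsTss ⇒ ccssTsss   [T → s T s]
ccssTsss ⇒ ccsssTssss   [T → s T s]
ccsssTssss ⇒ ccssssTsssss   [T → s T s]
ccssssTsssss ⇒ ccsssssTssssss   [T → s T s]
ccsssssTssssss ⇒ ccssssssTsssssss   [T → s T s]
ccssssssTsssssss ⇒ ccsssssssTssssssss   [T → s T s]
ccsssssssTssssssss ⇒ ccsssssssossssssss   [T → o]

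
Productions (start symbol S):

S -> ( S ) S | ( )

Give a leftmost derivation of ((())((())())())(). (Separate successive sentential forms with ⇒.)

S ⇒ (S)S ⇒ ((S)S)S ⇒ ((())S)S ⇒ ((())(S)S)S ⇒ ((())((S)S)S)S ⇒ ((())((())S)S)S ⇒ ((())((())())S)S ⇒ ((())((())())())S ⇒ ((())((())())())()

S ⇒ (S)S   [S -> ( S ) S]
(S)S ⇒ ((S)S)S   [S -> ( S ) S]
((S)S)S ⇒ ((())S)S   [S -> ( )]
((())S)S ⇒ ((())(S)S)S   [S -> ( S ) S]
((())(S)S)S ⇒ ((())((S)S)S)S   [S -> ( S ) S]
((())((S)S)S)S ⇒ ((())((())S)S)S   [S -> ( )]
((())((())S)S)S ⇒ ((())((())())S)S   [S -> ( )]
((())((())())S)S ⇒ ((())((())())())S   [S -> ( )]
((())((())())())S ⇒ ((())((())())())()   [S -> ( )]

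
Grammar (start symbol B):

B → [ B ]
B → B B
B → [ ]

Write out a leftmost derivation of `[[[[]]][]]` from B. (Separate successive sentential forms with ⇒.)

B⇒[B]⇒[BB]⇒[[B]B]⇒[[[B]]B]⇒[[[[]]]B]⇒[[[[]]][]]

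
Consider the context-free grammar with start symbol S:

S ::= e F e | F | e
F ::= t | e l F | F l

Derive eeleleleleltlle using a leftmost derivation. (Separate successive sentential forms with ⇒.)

S ⇒ eFe ⇒ eelFe ⇒ eelelFe ⇒ eelelFle ⇒ eelelelFle ⇒ eelelelelFle ⇒ eelelelelFlle ⇒ eelelelelelFlle ⇒ eeleleleleltlle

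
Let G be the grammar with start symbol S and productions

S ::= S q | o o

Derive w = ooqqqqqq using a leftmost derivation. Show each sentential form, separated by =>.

S => Sq   [S ::= S q]
Sq => Sqq   [S ::= S q]
Sqq => Sqqq   [S ::= S q]
Sqqq => Sqqqq   [S ::= S q]
Sqqqq => Sqqqqq   [S ::= S q]
Sqqqqq => Sqqqqqq   [S ::= S q]
Sqqqqqq => ooqqqqqq   [S ::= o o]

S => Sq => Sqq => Sqqq => Sqqqq => Sqqqqq => Sqqqqqq => ooqqqqqq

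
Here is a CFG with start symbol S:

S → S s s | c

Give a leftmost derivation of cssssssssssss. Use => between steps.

S=>Sss=>Sssss=>Sssssss=>Sssssssss=>Sssssssssss=>Sssssssssssss=>cssssssssssss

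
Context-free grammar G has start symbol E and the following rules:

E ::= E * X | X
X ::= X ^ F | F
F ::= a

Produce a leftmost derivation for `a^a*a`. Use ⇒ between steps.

E ⇒ E*X ⇒ X*X ⇒ X^F*X ⇒ F^F*X ⇒ a^F*X ⇒ a^a*X ⇒ a^a*F ⇒ a^a*a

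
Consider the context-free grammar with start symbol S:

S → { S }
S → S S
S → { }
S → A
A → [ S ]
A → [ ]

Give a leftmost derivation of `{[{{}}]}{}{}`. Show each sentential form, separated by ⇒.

S⇒SS⇒SSS⇒{S}SS⇒{A}SS⇒{[S]}SS⇒{[{S}]}SS⇒{[{{}}]}SS⇒{[{{}}]}{}S⇒{[{{}}]}{}{}

S ⇒ SS   [S → S S]
SS ⇒ SSS   [S → S S]
SSS ⇒ {S}SS   [S → { S }]
{S}SS ⇒ {A}SS   [S → A]
{A}SS ⇒ {[S]}SS   [A → [ S ]]
{[S]}SS ⇒ {[{S}]}SS   [S → { S }]
{[{S}]}SS ⇒ {[{{}}]}SS   [S → { }]
{[{{}}]}SS ⇒ {[{{}}]}{}S   [S → { }]
{[{{}}]}{}S ⇒ {[{{}}]}{}{}   [S → { }]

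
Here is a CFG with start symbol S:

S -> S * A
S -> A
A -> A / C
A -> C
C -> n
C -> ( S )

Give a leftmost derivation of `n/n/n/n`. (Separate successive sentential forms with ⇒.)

S ⇒ A ⇒ A/C ⇒ A/C/C ⇒ A/C/C/C ⇒ C/C/C/C ⇒ n/C/C/C ⇒ n/n/C/C ⇒ n/n/n/C ⇒ n/n/n/n

S ⇒ A   [S -> A]
A ⇒ A/C   [A -> A / C]
A/C ⇒ A/C/C   [A -> A / C]
A/C/C ⇒ A/C/C/C   [A -> A / C]
A/C/C/C ⇒ C/C/C/C   [A -> C]
C/C/C/C ⇒ n/C/C/C   [C -> n]
n/C/C/C ⇒ n/n/C/C   [C -> n]
n/n/C/C ⇒ n/n/n/C   [C -> n]
n/n/n/C ⇒ n/n/n/n   [C -> n]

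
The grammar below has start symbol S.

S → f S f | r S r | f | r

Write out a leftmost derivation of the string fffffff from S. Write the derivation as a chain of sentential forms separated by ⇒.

S ⇒ fSf ⇒ ffSff ⇒ fffSfff ⇒ fffffff

S ⇒ fSf   [S → f S f]
fSf ⇒ ffSff   [S → f S f]
ffSff ⇒ fffSfff   [S → f S f]
fffSfff ⇒ fffffff   [S → f]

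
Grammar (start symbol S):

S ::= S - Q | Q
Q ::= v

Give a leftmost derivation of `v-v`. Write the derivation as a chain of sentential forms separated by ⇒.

S⇒S-Q⇒Q-Q⇒v-Q⇒v-v

S ⇒ S-Q   [S ::= S - Q]
S-Q ⇒ Q-Q   [S ::= Q]
Q-Q ⇒ v-Q   [Q ::= v]
v-Q ⇒ v-v   [Q ::= v]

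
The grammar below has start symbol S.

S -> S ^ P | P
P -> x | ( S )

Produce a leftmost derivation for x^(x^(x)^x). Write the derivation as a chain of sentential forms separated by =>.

S => S^P => P^P => x^P => x^(S) => x^(S^P) => x^(S^P^P) => x^(P^P^P) => x^(x^P^P) => x^(x^(S)^P) => x^(x^(P)^P) => x^(x^(x)^P) => x^(x^(x)^x)

S => S^P   [S -> S ^ P]
S^P => P^P   [S -> P]
P^P => x^P   [P -> x]
x^P => x^(S)   [P -> ( S )]
x^(S) => x^(S^P)   [S -> S ^ P]
x^(S^P) => x^(S^P^P)   [S -> S ^ P]
x^(S^P^P) => x^(P^P^P)   [S -> P]
x^(P^P^P) => x^(x^P^P)   [P -> x]
x^(x^P^P) => x^(x^(S)^P)   [P -> ( S )]
x^(x^(S)^P) => x^(x^(P)^P)   [S -> P]
x^(x^(P)^P) => x^(x^(x)^P)   [P -> x]
x^(x^(x)^P) => x^(x^(x)^x)   [P -> x]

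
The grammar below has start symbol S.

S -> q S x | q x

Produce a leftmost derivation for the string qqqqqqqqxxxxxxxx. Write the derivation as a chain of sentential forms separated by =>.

S => qSx => qqSxx => qqqSxxx => qqqqSxxxx => qqqqqSxxxxx => qqqqqqSxxxxxx => qqqqqqqSxxxxxxx => qqqqqqqqxxxxxxxx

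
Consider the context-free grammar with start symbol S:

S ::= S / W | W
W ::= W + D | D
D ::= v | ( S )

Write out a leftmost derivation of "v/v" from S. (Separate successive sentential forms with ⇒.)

S ⇒ S/W   [S ::= S / W]
S/W ⇒ W/W   [S ::= W]
W/W ⇒ D/W   [W ::= D]
D/W ⇒ v/W   [D ::= v]
v/W ⇒ v/D   [W ::= D]
v/D ⇒ v/v   [D ::= v]

S ⇒ S/W ⇒ W/W ⇒ D/W ⇒ v/W ⇒ v/D ⇒ v/v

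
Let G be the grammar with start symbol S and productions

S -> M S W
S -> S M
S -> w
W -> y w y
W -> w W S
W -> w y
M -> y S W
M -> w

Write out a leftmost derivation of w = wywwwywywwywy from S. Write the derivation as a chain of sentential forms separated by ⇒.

S ⇒ MSW   [S -> M S W]
MSW ⇒ wSW   [M -> w]
wSW ⇒ wMSWW   [S -> M S W]
wMSWW ⇒ wySWSWW   [M -> y S W]
wySWSWW ⇒ wyMSWWSWW   [S -> M S W]
wyMSWWSWW ⇒ wywSWWSWW   [M -> w]
wywSWWSWW ⇒ wywwWWSWW   [S -> w]
wywwWWSWW ⇒ wywwwyWSWW   [W -> w y]
wywwwyWSWW ⇒ wywwwywySWW   [W -> w y]
wywwwywySWW ⇒ wywwwywywWW   [S -> w]
wywwwywywWW ⇒ wywwwywywwyW   [W -> w y]
wywwwywywwyW ⇒ wywwwywywwywy   [W -> w y]

S ⇒ MSW ⇒ wSW ⇒ wMSWW ⇒ wySWSWW ⇒ wyMSWWSWW ⇒ wywSWWSWW ⇒ wywwWWSWW ⇒ wywwwyWSWW ⇒ wywwwywySWW ⇒ wywwwywywWW ⇒ wywwwywywwyW ⇒ wywwwywywwywy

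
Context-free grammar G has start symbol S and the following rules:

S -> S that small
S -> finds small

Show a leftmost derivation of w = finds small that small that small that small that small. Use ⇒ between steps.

S ⇒ S that small ⇒ S that small that small ⇒ S that small that small that small ⇒ S that small that small that small that small ⇒ finds small that small that small that small that small

S ⇒ S that small   [S -> S that small]
S that small ⇒ S that small that small   [S -> S that small]
S that small that small ⇒ S that small that small that small   [S -> S that small]
S that small that small that small ⇒ S that small that small that small that small   [S -> S that small]
S that small that small that small that small ⇒ finds small that small that small that small that small   [S -> finds small]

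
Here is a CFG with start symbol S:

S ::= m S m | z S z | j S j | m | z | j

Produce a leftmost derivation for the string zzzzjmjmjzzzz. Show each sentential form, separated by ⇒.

S⇒zSz⇒zzSzz⇒zzzSzzz⇒zzzzSzzzz⇒zzzzjSjzzzz⇒zzzzjmSmjzzzz⇒zzzzjmjmjzzzz

S ⇒ zSz   [S ::= z S z]
zSz ⇒ zzSzz   [S ::= z S z]
zzSzz ⇒ zzzSzzz   [S ::= z S z]
zzzSzzz ⇒ zzzzSzzzz   [S ::= z S z]
zzzzSzzzz ⇒ zzzzjSjzzzz   [S ::= j S j]
zzzzjSjzzzz ⇒ zzzzjmSmjzzzz   [S ::= m S m]
zzzzjmSmjzzzz ⇒ zzzzjmjmjzzzz   [S ::= j]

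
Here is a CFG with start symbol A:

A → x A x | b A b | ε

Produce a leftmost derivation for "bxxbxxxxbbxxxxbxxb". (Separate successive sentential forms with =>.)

A => bAb => bxAxb => bxxAxxb => bxxbAbxxb => bxxbxAxbxxb => bxxbxxAxxbxxb => bxxbxxxAxxxbxxb => bxxbxxxxAxxxxbxxb => bxxbxxxxbAbxxxxbxxb => bxxbxxxxbbxxxxbxxb

A => bAb   [A → b A b]
bAb => bxAxb   [A → x A x]
bxAxb => bxxAxxb   [A → x A x]
bxxAxxb => bxxbAbxxb   [A → b A b]
bxxbAbxxb => bxxbxAxbxxb   [A → x A x]
bxxbxAxbxxb => bxxbxxAxxbxxb   [A → x A x]
bxxbxxAxxbxxb => bxxbxxxAxxxbxxb   [A → x A x]
bxxbxxxAxxxbxxb => bxxbxxxxAxxxxbxxb   [A → x A x]
bxxbxxxxAxxxxbxxb => bxxbxxxxbAbxxxxbxxb   [A → b A b]
bxxbxxxxbAbxxxxbxxb => bxxbxxxxbbxxxxbxxb   [A → ε]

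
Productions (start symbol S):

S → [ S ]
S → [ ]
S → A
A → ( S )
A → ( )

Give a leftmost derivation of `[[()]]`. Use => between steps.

S => [S] => [[S]] => [[A]] => [[()]]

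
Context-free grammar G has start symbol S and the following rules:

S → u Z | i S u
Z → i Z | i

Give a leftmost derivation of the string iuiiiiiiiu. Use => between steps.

S => iSu   [S → i S u]
iSu => iuZu   [S → u Z]
iuZu => iuiZu   [Z → i Z]
iuiZu => iuiiZu   [Z → i Z]
iuiiZu => iuiiiZu   [Z → i Z]
iuiiiZu => iuiiiiZu   [Z → i Z]
iuiiiiZu => iuiiiiiZu   [Z → i Z]
iuiiiiiZu => iuiiiiiiZu   [Z → i Z]
iuiiiiiiZu => iuiiiiiiiu   [Z → i]

S => iSu => iuZu => iuiZu => iuiiZu => iuiiiZu => iuiiiiZu => iuiiiiiZu => iuiiiiiiZu => iuiiiiiiiu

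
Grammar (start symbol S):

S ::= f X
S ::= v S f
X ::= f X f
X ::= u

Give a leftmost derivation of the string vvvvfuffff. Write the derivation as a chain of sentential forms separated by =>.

S => vSf => vvSff => vvvSfff => vvvvSffff => vvvvfXffff => vvvvfuffff

S => vSf   [S ::= v S f]
vSf => vvSff   [S ::= v S f]
vvSff => vvvSfff   [S ::= v S f]
vvvSfff => vvvvSffff   [S ::= v S f]
vvvvSffff => vvvvfXffff   [S ::= f X]
vvvvfXffff => vvvvfuffff   [X ::= u]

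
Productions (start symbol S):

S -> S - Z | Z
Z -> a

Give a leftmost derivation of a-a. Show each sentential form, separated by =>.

S => S-Z => Z-Z => a-Z => a-a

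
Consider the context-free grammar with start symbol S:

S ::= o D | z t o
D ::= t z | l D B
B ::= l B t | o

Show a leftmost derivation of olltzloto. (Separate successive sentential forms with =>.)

S => oD => olDB => ollDBB => olltzBB => olltzlBtB => olltzlotB => olltzloto

S => oD   [S ::= o D]
oD => olDB   [D ::= l D B]
olDB => ollDBB   [D ::= l D B]
ollDBB => olltzBB   [D ::= t z]
olltzBB => olltzlBtB   [B ::= l B t]
olltzlBtB => olltzlotB   [B ::= o]
olltzlotB => olltzloto   [B ::= o]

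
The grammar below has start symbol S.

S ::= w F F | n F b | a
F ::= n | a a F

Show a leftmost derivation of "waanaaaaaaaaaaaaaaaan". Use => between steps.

S => wFF => waaFF => waanF => waanaaF => waanaaaaF => waanaaaaaaF => waanaaaaaaaaF => waanaaaaaaaaaaF => waanaaaaaaaaaaaaF => waanaaaaaaaaaaaaaaF => waanaaaaaaaaaaaaaaaaF => waanaaaaaaaaaaaaaaaan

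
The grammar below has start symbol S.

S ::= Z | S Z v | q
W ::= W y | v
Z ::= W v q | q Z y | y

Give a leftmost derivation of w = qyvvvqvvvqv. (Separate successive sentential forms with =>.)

S => SZv   [S ::= S Z v]
SZv => SZvZv   [S ::= S Z v]
SZvZv => SZvZvZv   [S ::= S Z v]
SZvZvZv => qZvZvZv   [S ::= q]
qZvZvZv => qyvZvZv   [Z ::= y]
qyvZvZv => qyvWvqvZv   [Z ::= W v q]
qyvWvqvZv => qyvvvqvZv   [W ::= v]
qyvvvqvZv => qyvvvqvWvqv   [Z ::= W v q]
qyvvvqvWvqv => qyvvvqvvvqv   [W ::= v]

S => SZv => SZvZv => SZvZvZv => qZvZvZv => qyvZvZv => qyvWvqvZv => qyvvvqvZv => qyvvvqvWvqv => qyvvvqvvvqv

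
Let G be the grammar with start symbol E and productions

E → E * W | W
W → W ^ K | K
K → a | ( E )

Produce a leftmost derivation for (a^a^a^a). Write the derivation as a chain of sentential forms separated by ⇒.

E ⇒ W ⇒ K ⇒ (E) ⇒ (W) ⇒ (W^K) ⇒ (W^K^K) ⇒ (W^K^K^K) ⇒ (K^K^K^K) ⇒ (a^K^K^K) ⇒ (a^a^K^K) ⇒ (a^a^a^K) ⇒ (a^a^a^a)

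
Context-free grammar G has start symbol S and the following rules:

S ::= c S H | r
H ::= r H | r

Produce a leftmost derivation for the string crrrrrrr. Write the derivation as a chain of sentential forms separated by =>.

S => cSH => crH => crrH => crrrH => crrrrH => crrrrrH => crrrrrrH => crrrrrrr

S => cSH   [S ::= c S H]
cSH => crH   [S ::= r]
crH => crrH   [H ::= r H]
crrH => crrrH   [H ::= r H]
crrrH => crrrrH   [H ::= r H]
crrrrH => crrrrrH   [H ::= r H]
crrrrrH => crrrrrrH   [H ::= r H]
crrrrrrH => crrrrrrr   [H ::= r]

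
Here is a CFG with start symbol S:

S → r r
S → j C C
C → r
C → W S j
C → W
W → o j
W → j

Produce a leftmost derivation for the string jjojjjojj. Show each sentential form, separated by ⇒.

S ⇒ jCC   [S → j C C]
jCC ⇒ jWC   [C → W]
jWC ⇒ jjC   [W → j]
jjC ⇒ jjWSj   [C → W S j]
jjWSj ⇒ jjojSj   [W → o j]
jjojSj ⇒ jjojjCCj   [S → j C C]
jjojjCCj ⇒ jjojjWCj   [C → W]
jjojjWCj ⇒ jjojjjCj   [W → j]
jjojjjCj ⇒ jjojjjWj   [C → W]
jjojjjWj ⇒ jjojjjojj   [W → o j]

S ⇒ jCC ⇒ jWC ⇒ jjC ⇒ jjWSj ⇒ jjojSj ⇒ jjojjCCj ⇒ jjojjWCj ⇒ jjojjjCj ⇒ jjojjjWj ⇒ jjojjjojj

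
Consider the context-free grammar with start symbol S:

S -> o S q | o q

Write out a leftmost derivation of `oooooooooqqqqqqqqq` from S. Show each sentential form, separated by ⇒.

S ⇒ oSq ⇒ ooSqq ⇒ oooSqqq ⇒ ooooSqqqq ⇒ oooooSqqqqq ⇒ ooooooSqqqqqq ⇒ oooooooSqqqqqqq ⇒ ooooooooSqqqqqqqq ⇒ oooooooooqqqqqqqqq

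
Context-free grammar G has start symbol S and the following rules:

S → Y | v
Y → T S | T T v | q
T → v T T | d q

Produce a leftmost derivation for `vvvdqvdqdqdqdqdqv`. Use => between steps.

S=>Y=>TTv=>vTTTv=>vvTTTTv=>vvvTTTTTv=>vvvdqTTTTv=>vvvdqvTTTTTv=>vvvdqvdqTTTTv=>vvvdqvdqdqTTTv=>vvvdqvdqdqdqTTv=>vvvdqvdqdqdqdqTv=>vvvdqvdqdqdqdqdqv

S => Y   [S → Y]
Y => TTv   [Y → T T v]
TTv => vTTTv   [T → v T T]
vTTTv => vvTTTTv   [T → v T T]
vvTTTTv => vvvTTTTTv   [T → v T T]
vvvTTTTTv => vvvdqTTTTv   [T → d q]
vvvdqTTTTv => vvvdqvTTTTTv   [T → v T T]
vvvdqvTTTTTv => vvvdqvdqTTTTv   [T → d q]
vvvdqvdqTTTTv => vvvdqvdqdqTTTv   [T → d q]
vvvdqvdqdqTTTv => vvvdqvdqdqdqTTv   [T → d q]
vvvdqvdqdqdqTTv => vvvdqvdqdqdqdqTv   [T → d q]
vvvdqvdqdqdqdqTv => vvvdqvdqdqdqdqdqv   [T → d q]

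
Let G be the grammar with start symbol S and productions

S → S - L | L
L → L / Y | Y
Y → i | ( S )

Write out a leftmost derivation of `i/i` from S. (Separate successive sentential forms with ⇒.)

S⇒L⇒L/Y⇒Y/Y⇒i/Y⇒i/i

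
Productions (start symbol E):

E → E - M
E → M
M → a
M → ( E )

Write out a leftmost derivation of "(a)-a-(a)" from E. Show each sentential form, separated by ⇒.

E ⇒ E-M   [E → E - M]
E-M ⇒ E-M-M   [E → E - M]
E-M-M ⇒ M-M-M   [E → M]
M-M-M ⇒ (E)-M-M   [M → ( E )]
(E)-M-M ⇒ (M)-M-M   [E → M]
(M)-M-M ⇒ (a)-M-M   [M → a]
(a)-M-M ⇒ (a)-a-M   [M → a]
(a)-a-M ⇒ (a)-a-(E)   [M → ( E )]
(a)-a-(E) ⇒ (a)-a-(M)   [E → M]
(a)-a-(M) ⇒ (a)-a-(a)   [M → a]

E⇒E-M⇒E-M-M⇒M-M-M⇒(E)-M-M⇒(M)-M-M⇒(a)-M-M⇒(a)-a-M⇒(a)-a-(E)⇒(a)-a-(M)⇒(a)-a-(a)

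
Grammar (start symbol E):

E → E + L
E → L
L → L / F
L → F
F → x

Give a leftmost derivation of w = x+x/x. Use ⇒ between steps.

E ⇒ E+L   [E → E + L]
E+L ⇒ L+L   [E → L]
L+L ⇒ F+L   [L → F]
F+L ⇒ x+L   [F → x]
x+L ⇒ x+L/F   [L → L / F]
x+L/F ⇒ x+F/F   [L → F]
x+F/F ⇒ x+x/F   [F → x]
x+x/F ⇒ x+x/x   [F → x]

E⇒E+L⇒L+L⇒F+L⇒x+L⇒x+L/F⇒x+F/F⇒x+x/F⇒x+x/x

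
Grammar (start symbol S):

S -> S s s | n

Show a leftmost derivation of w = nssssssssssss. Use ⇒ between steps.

S ⇒ Sss   [S -> S s s]
Sss ⇒ Sssss   [S -> S s s]
Sssss ⇒ Sssssss   [S -> S s s]
Sssssss ⇒ Sssssssss   [S -> S s s]
Sssssssss ⇒ Sssssssssss   [S -> S s s]
Sssssssssss ⇒ Sssssssssssss   [S -> S s s]
Sssssssssssss ⇒ nssssssssssss   [S -> n]

S ⇒ Sss ⇒ Sssss ⇒ Sssssss ⇒ Sssssssss ⇒ Sssssssssss ⇒ Sssssssssssss ⇒ nssssssssssss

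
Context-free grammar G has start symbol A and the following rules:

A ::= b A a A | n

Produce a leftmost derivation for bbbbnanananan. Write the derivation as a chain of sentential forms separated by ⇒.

A ⇒ bAaA   [A ::= b A a A]
bAaA ⇒ bbAaAaA   [A ::= b A a A]
bbAaAaA ⇒ bbbAaAaAaA   [A ::= b A a A]
bbbAaAaAaA ⇒ bbbbAaAaAaAaA   [A ::= b A a A]
bbbbAaAaAaAaA ⇒ bbbbnaAaAaAaA   [A ::= n]
bbbbnaAaAaAaA ⇒ bbbbnanaAaAaA   [A ::= n]
bbbbnanaAaAaA ⇒ bbbbnananaAaA   [A ::= n]
bbbbnananaAaA ⇒ bbbbnanananaA   [A ::= n]
bbbbnanananaA ⇒ bbbbnanananan   [A ::= n]

A⇒bAaA⇒bbAaAaA⇒bbbAaAaAaA⇒bbbbAaAaAaAaA⇒bbbbnaAaAaAaA⇒bbbbnanaAaAaA⇒bbbbnananaAaA⇒bbbbnanananaA⇒bbbbnanananan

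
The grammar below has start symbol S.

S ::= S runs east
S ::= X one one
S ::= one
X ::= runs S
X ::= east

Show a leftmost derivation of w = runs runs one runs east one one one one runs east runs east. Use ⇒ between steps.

S ⇒ S runs east ⇒ S runs east runs east ⇒ X one one runs east runs east ⇒ runs S one one runs east runs east ⇒ runs X one one one one runs east runs east ⇒ runs runs S one one one one runs east runs east ⇒ runs runs S runs east one one one one runs east runs east ⇒ runs runs one runs east one one one one runs east runs east

S ⇒ S runs east   [S ::= S runs east]
S runs east ⇒ S runs east runs east   [S ::= S runs east]
S runs east runs east ⇒ X one one runs east runs east   [S ::= X one one]
X one one runs east runs east ⇒ runs S one one runs east runs east   [X ::= runs S]
runs S one one runs east runs east ⇒ runs X one one one one runs east runs east   [S ::= X one one]
runs X one one one one runs east runs east ⇒ runs runs S one one one one runs east runs east   [X ::= runs S]
runs runs S one one one one runs east runs east ⇒ runs runs S runs east one one one one runs east runs east   [S ::= S runs east]
runs runs S runs east one one one one runs east runs east ⇒ runs runs one runs east one one one one runs east runs east   [S ::= one]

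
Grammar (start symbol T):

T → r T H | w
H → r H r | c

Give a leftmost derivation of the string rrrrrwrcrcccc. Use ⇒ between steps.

T ⇒ rTH   [T → r T H]
rTH ⇒ rrTHH   [T → r T H]
rrTHH ⇒ rrrTHHH   [T → r T H]
rrrTHHH ⇒ rrrrTHHHH   [T → r T H]
rrrrTHHHH ⇒ rrrrrTHHHHH   [T → r T H]
rrrrrTHHHHH ⇒ rrrrrwHHHHH   [T → w]
rrrrrwHHHHH ⇒ rrrrrwrHrHHHH   [H → r H r]
rrrrrwrHrHHHH ⇒ rrrrrwrcrHHHH   [H → c]
rrrrrwrcrHHHH ⇒ rrrrrwrcrcHHH   [H → c]
rrrrrwrcrcHHH ⇒ rrrrrwrcrccHH   [H → c]
rrrrrwrcrccHH ⇒ rrrrrwrcrcccH   [H → c]
rrrrrwrcrcccH ⇒ rrrrrwrcrcccc   [H → c]

T⇒rTH⇒rrTHH⇒rrrTHHH⇒rrrrTHHHH⇒rrrrrTHHHHH⇒rrrrrwHHHHH⇒rrrrrwrHrHHHH⇒rrrrrwrcrHHHH⇒rrrrrwrcrcHHH⇒rrrrrwrcrccHH⇒rrrrrwrcrcccH⇒rrrrrwrcrcccc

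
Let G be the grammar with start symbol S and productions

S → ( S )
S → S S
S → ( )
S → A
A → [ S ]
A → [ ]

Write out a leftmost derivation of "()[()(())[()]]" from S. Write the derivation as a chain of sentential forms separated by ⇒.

S ⇒ SS   [S → S S]
SS ⇒ ()S   [S → ( )]
()S ⇒ ()A   [S → A]
()A ⇒ ()[S]   [A → [ S ]]
()[S] ⇒ ()[SS]   [S → S S]
()[SS] ⇒ ()[SSS]   [S → S S]
()[SSS] ⇒ ()[()SS]   [S → ( )]
()[()SS] ⇒ ()[()(S)S]   [S → ( S )]
()[()(S)S] ⇒ ()[()(())S]   [S → ( )]
()[()(())S] ⇒ ()[()(())A]   [S → A]
()[()(())A] ⇒ ()[()(())[S]]   [A → [ S ]]
()[()(())[S]] ⇒ ()[()(())[()]]   [S → ( )]

S ⇒ SS ⇒ ()S ⇒ ()A ⇒ ()[S] ⇒ ()[SS] ⇒ ()[SSS] ⇒ ()[()SS] ⇒ ()[()(S)S] ⇒ ()[()(())S] ⇒ ()[()(())A] ⇒ ()[()(())[S]] ⇒ ()[()(())[()]]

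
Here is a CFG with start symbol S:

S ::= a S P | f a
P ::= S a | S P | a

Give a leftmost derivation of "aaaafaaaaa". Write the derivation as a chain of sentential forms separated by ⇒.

S⇒aSP⇒aaSPP⇒aaaSPPP⇒aaaaSPPPP⇒aaaafaPPPP⇒aaaafaaPPP⇒aaaafaaaPP⇒aaaafaaaaP⇒aaaafaaaaa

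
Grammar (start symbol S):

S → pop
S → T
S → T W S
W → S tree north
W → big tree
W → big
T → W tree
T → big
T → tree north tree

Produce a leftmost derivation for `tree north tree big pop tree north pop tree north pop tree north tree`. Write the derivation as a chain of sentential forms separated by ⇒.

S ⇒ T ⇒ W tree ⇒ S tree north tree ⇒ T W S tree north tree ⇒ tree north tree W S tree north tree ⇒ tree north tree S tree north S tree north tree ⇒ tree north tree T W S tree north S tree north tree ⇒ tree north tree big W S tree north S tree north tree ⇒ tree north tree big S tree north S tree north S tree north tree ⇒ tree north tree big pop tree north S tree north S tree north tree ⇒ tree north tree big pop tree north pop tree north S tree north tree ⇒ tree north tree big pop tree north pop tree north pop tree north tree

S ⇒ T   [S → T]
T ⇒ W tree   [T → W tree]
W tree ⇒ S tree north tree   [W → S tree north]
S tree north tree ⇒ T W S tree north tree   [S → T W S]
T W S tree north tree ⇒ tree north tree W S tree north tree   [T → tree north tree]
tree north tree W S tree north tree ⇒ tree north tree S tree north S tree north tree   [W → S tree north]
tree north tree S tree north S tree north tree ⇒ tree north tree T W S tree north S tree north tree   [S → T W S]
tree north tree T W S tree north S tree north tree ⇒ tree north tree big W S tree north S tree north tree   [T → big]
tree north tree big W S tree north S tree north tree ⇒ tree north tree big S tree north S tree north S tree north tree   [W → S tree north]
tree north tree big S tree north S tree north S tree north tree ⇒ tree north tree big pop tree north S tree north S tree north tree   [S → pop]
tree north tree big pop tree north S tree north S tree north tree ⇒ tree north tree big pop tree north pop tree north S tree north tree   [S → pop]
tree north tree big pop tree north pop tree north S tree north tree ⇒ tree north tree big pop tree north pop tree north pop tree north tree   [S → pop]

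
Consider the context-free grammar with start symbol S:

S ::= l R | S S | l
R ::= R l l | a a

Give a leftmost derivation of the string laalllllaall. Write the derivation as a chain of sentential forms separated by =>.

S => SS => lRS => lRllS => lRllllS => laallllS => laalllllR => laalllllRll => laalllllaall

S => SS   [S ::= S S]
SS => lRS   [S ::= l R]
lRS => lRllS   [R ::= R l l]
lRllS => lRllllS   [R ::= R l l]
lRllllS => laallllS   [R ::= a a]
laallllS => laalllllR   [S ::= l R]
laalllllR => laalllllRll   [R ::= R l l]
laalllllRll => laalllllaall   [R ::= a a]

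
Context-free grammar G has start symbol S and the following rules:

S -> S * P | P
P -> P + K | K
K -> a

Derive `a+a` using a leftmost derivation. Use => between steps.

S => P   [S -> P]
P => P+K   [P -> P + K]
P+K => K+K   [P -> K]
K+K => a+K   [K -> a]
a+K => a+a   [K -> a]

S => P => P+K => K+K => a+K => a+a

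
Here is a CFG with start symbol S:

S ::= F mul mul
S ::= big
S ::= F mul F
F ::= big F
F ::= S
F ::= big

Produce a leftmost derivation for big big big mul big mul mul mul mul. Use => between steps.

S => F mul mul   [S ::= F mul mul]
F mul mul => big F mul mul   [F ::= big F]
big F mul mul => big big F mul mul   [F ::= big F]
big big F mul mul => big big S mul mul   [F ::= S]
big big S mul mul => big big F mul mul mul mul   [S ::= F mul mul]
big big F mul mul mul mul => big big S mul mul mul mul   [F ::= S]
big big S mul mul mul mul => big big F mul F mul mul mul mul   [S ::= F mul F]
big big F mul F mul mul mul mul => big big big mul F mul mul mul mul   [F ::= big]
big big big mul F mul mul mul mul => big big big mul big mul mul mul mul   [F ::= big]

S => F mul mul => big F mul mul => big big F mul mul => big big S mul mul => big big F mul mul mul mul => big big S mul mul mul mul => big big F mul F mul mul mul mul => big big big mul F mul mul mul mul => big big big mul big mul mul mul mul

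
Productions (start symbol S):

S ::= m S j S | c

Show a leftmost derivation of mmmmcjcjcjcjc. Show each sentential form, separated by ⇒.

S ⇒ mSjS   [S ::= m S j S]
mSjS ⇒ mmSjSjS   [S ::= m S j S]
mmSjSjS ⇒ mmmSjSjSjS   [S ::= m S j S]
mmmSjSjSjS ⇒ mmmmSjSjSjSjS   [S ::= m S j S]
mmmmSjSjSjSjS ⇒ mmmmcjSjSjSjS   [S ::= c]
mmmmcjSjSjSjS ⇒ mmmmcjcjSjSjS   [S ::= c]
mmmmcjcjSjSjS ⇒ mmmmcjcjcjSjS   [S ::= c]
mmmmcjcjcjSjS ⇒ mmmmcjcjcjcjS   [S ::= c]
mmmmcjcjcjcjS ⇒ mmmmcjcjcjcjc   [S ::= c]

S⇒mSjS⇒mmSjSjS⇒mmmSjSjSjS⇒mmmmSjSjSjSjS⇒mmmmcjSjSjSjS⇒mmmmcjcjSjSjS⇒mmmmcjcjcjSjS⇒mmmmcjcjcjcjS⇒mmmmcjcjcjcjc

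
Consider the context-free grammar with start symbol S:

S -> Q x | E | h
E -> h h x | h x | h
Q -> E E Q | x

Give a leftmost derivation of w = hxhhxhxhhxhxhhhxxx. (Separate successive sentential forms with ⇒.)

S ⇒ Qx ⇒ EEQx ⇒ hxEQx ⇒ hxhQx ⇒ hxhEEQx ⇒ hxhhxEQx ⇒ hxhhxhxQx ⇒ hxhhxhxEEQx ⇒ hxhhxhxhhxEQx ⇒ hxhhxhxhhxhxQx ⇒ hxhhxhxhhxhxEEQx ⇒ hxhhxhxhhxhxhEQx ⇒ hxhhxhxhhxhxhhhxQx ⇒ hxhhxhxhhxhxhhhxxx

S ⇒ Qx   [S -> Q x]
Qx ⇒ EEQx   [Q -> E E Q]
EEQx ⇒ hxEQx   [E -> h x]
hxEQx ⇒ hxhQx   [E -> h]
hxhQx ⇒ hxhEEQx   [Q -> E E Q]
hxhEEQx ⇒ hxhhxEQx   [E -> h x]
hxhhxEQx ⇒ hxhhxhxQx   [E -> h x]
hxhhxhxQx ⇒ hxhhxhxEEQx   [Q -> E E Q]
hxhhxhxEEQx ⇒ hxhhxhxhhxEQx   [E -> h h x]
hxhhxhxhhxEQx ⇒ hxhhxhxhhxhxQx   [E -> h x]
hxhhxhxhhxhxQx ⇒ hxhhxhxhhxhxEEQx   [Q -> E E Q]
hxhhxhxhhxhxEEQx ⇒ hxhhxhxhhxhxhEQx   [E -> h]
hxhhxhxhhxhxhEQx ⇒ hxhhxhxhhxhxhhhxQx   [E -> h h x]
hxhhxhxhhxhxhhhxQx ⇒ hxhhxhxhhxhxhhhxxx   [Q -> x]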